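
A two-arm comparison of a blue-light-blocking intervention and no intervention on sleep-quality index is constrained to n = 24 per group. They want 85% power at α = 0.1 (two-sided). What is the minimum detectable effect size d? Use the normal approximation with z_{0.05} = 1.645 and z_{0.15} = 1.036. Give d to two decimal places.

For two independent groups of n = 24 each: d_min = (z_{α/2} + z_β)·√(2/n).
z-sum = 1.645 + 1.036 = 2.681.
d_min = 2.681 × √(2/24) = 2.681 × 0.2887 = 0.774.

d_min ≈ 0.77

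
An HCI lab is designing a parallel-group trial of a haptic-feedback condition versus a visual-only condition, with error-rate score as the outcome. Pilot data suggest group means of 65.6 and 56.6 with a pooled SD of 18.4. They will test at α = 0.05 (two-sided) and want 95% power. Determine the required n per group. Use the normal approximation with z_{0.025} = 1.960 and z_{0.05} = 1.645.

Cohen's d = |M₁ − M₂| / SD_pooled = |65.6 − 56.6| / 18.4 = 9.0 / 18.4 = 0.489.
For two independent groups with equal n: n = 2·((z_{α/2} + z_β) / d)².
z_{α/2} + z_β = 1.960 + 1.645 = 3.605.
n = 2 × (3.605 / 0.489)² = 2 × 7.372² = 2 × 54.35 = 108.7.
Round up to the next whole participant.

n = 109 per group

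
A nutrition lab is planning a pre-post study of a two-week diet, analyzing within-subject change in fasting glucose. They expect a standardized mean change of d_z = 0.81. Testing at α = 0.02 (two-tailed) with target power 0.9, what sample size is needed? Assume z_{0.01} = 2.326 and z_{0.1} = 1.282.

For a paired (one-sample on differences) test: n = ((z_{α/2} + z_β) / d)².
z_{α/2} + z_β = 2.326 + 1.282 = 3.608.
n = (3.608 / 0.81)² = 4.454² = 19.84.
Round up.

n = 20 pairs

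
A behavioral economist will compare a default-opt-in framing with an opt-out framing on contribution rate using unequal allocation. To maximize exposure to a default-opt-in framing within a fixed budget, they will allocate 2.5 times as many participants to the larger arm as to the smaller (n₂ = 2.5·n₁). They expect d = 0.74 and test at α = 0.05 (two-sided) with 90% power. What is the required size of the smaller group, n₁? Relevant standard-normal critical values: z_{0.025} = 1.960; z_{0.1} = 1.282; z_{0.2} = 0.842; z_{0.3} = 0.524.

With allocation ratio k = n₂/n₁ = 2.5, Var(x̄₁−x̄₂) = σ²(1/n₁ + 1/(k·n₁)) = σ²·(k+1)/(k·n₁).
So n₁ = (1 + 1/k)·((z_{α/2} + z_β)/d)² = 1.400 × (3.242/0.74)².
n₁ = 1.400 × 19.19 = 26.9.
Round up: n₁ = 27, giving n₂ = ⌈2.5 × 27⌉ = ⌈67.5⌉ = 68.

n₁ = 27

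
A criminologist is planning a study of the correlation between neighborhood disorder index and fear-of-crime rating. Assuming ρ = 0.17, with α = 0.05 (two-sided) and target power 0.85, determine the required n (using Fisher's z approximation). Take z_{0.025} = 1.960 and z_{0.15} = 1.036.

Fisher's z: C = ½·ln((1+r)/(1−r)) = ½·ln(1.4096) = 0.1717.
n = ((z_{α/2} + z_β)/C)² + 3.
(1.960 + 1.036) / 0.1717 = 2.996 / 0.1717 = 17.449.
n = 17.449² + 3 = 304.47 + 3 = 307.5.
Round up.

n = 308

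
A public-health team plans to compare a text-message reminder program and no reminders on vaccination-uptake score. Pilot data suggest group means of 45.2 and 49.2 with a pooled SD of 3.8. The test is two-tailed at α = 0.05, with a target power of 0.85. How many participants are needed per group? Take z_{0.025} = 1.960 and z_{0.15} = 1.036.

Cohen's d = |M₁ − M₂| / SD_pooled = |45.2 − 49.2| / 3.8 = 4.0 / 3.8 = 1.053.
For two independent groups with equal n: n = 2·((z_{α/2} + z_β) / d)².
z_{α/2} + z_β = 1.960 + 1.036 = 2.996.
n = 2 × (2.996 / 1.053)² = 2 × 2.845² = 2 × 8.10 = 16.2.
Round up to the next whole participant.

n = 17 per group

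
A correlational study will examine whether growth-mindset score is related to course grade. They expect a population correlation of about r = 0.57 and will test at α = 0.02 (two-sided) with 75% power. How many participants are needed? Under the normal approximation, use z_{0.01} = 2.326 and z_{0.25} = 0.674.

Fisher's z: C = ½·ln((1+r)/(1−r)) = ½·ln(3.6512) = 0.6475.
n = ((z_{α/2} + z_β)/C)² + 3.
(2.326 + 0.674) / 0.6475 = 3.000 / 0.6475 = 4.633.
n = 4.633² + 3 = 21.47 + 3 = 24.5.
Round up.

n = 25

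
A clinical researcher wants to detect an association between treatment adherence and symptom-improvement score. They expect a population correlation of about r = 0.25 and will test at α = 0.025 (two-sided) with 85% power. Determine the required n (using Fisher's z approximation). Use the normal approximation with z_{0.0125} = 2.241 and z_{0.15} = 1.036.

n = 168

Fisher's z: C = ½·ln((1+r)/(1−r)) = ½·ln(1.6667) = 0.2554.
n = ((z_{α/2} + z_β)/C)² + 3.
(2.241 + 1.036) / 0.2554 = 3.277 / 0.2554 = 12.831.
n = 12.831² + 3 = 164.63 + 3 = 167.6.
Round up.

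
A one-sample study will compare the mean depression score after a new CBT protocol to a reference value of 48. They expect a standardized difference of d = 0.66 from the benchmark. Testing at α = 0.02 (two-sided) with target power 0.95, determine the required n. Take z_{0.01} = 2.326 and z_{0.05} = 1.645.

For a one-sample test: n = ((z_{α/2} + z_β) / d)².
z_{α/2} + z_β = 2.326 + 1.645 = 3.971.
n = (3.971 / 0.66)² = 6.017² = 36.20.
Round up.

n = 37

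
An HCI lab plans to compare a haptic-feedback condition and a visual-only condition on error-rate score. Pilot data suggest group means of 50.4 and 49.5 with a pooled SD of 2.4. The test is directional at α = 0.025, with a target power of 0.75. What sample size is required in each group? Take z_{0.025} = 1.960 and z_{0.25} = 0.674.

n = 99 per group

Cohen's d = |M₁ − M₂| / SD_pooled = |50.4 − 49.5| / 2.4 = 0.9 / 2.4 = 0.375.
For two independent groups with equal n: n = 2·((z_{α} + z_β) / d)².
z_{α} + z_β = 1.960 + 0.674 = 2.634.
n = 2 × (2.634 / 0.375)² = 2 × 7.024² = 2 × 49.34 = 98.7.
Round up to the next whole participant.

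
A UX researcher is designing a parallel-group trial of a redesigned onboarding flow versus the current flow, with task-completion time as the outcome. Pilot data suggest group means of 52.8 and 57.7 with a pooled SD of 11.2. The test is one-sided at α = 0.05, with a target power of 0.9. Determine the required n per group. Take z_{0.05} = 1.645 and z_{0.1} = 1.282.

Cohen's d = |M₁ − M₂| / SD_pooled = |52.8 − 57.7| / 11.2 = 4.9 / 11.2 = 0.438.
For two independent groups with equal n: n = 2·((z_{α} + z_β) / d)².
z_{α} + z_β = 1.645 + 1.282 = 2.927.
n = 2 × (2.927 / 0.438)² = 2 × 6.683² = 2 × 44.66 = 89.3.
Round up to the next whole participant.

n = 90 per group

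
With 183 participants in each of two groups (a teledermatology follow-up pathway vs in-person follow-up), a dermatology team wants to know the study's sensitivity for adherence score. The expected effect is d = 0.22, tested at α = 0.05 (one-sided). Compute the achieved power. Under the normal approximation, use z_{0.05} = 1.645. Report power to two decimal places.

For two equal groups, power = Φ(d·√(n/2) − z_{α}).
d·√(n/2) = 0.22 × √(183/2) = 0.22 × 9.566 = 2.104.
z_β = 2.104 − 1.645 = 0.459.
Power = Φ(0.459) = 0.677.

power ≈ 0.68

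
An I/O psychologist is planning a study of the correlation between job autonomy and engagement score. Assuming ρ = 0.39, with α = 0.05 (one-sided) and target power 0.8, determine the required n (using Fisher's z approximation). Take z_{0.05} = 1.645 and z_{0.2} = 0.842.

n = 40

Fisher's z: C = ½·ln((1+r)/(1−r)) = ½·ln(2.2787) = 0.4118.
n = ((z_{α} + z_β)/C)² + 3.
(1.645 + 0.842) / 0.4118 = 2.487 / 0.4118 = 6.039.
n = 6.039² + 3 = 36.47 + 3 = 39.5.
Round up.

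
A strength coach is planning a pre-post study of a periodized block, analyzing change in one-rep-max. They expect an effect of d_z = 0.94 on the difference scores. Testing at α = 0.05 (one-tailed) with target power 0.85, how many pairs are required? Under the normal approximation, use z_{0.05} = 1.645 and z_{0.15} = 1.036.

n = 9 pairs

For a paired (one-sample on differences) test: n = ((z_{α} + z_β) / d)².
z_{α} + z_β = 1.645 + 1.036 = 2.681.
n = (2.681 / 0.94)² = 2.852² = 8.13.
Round up.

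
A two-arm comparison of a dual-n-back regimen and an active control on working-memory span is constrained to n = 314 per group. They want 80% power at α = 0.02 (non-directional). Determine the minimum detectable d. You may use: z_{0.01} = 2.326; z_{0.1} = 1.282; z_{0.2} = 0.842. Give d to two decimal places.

For two independent groups of n = 314 each: d_min = (z_{α/2} + z_β)·√(2/n).
z-sum = 2.326 + 0.842 = 3.168.
d_min = 3.168 × √(2/314) = 3.168 × 0.0798 = 0.253.

d_min ≈ 0.25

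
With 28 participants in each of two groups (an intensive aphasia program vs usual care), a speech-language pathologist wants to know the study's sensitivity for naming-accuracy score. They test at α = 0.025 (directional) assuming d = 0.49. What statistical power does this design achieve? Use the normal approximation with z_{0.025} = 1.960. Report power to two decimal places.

power ≈ 0.45

For two equal groups, power = Φ(d·√(n/2) − z_{α}).
d·√(n/2) = 0.49 × √(28/2) = 0.49 × 3.742 = 1.833.
z_β = 1.833 − 1.960 = -0.127.
Power = Φ(-0.127) = 0.450.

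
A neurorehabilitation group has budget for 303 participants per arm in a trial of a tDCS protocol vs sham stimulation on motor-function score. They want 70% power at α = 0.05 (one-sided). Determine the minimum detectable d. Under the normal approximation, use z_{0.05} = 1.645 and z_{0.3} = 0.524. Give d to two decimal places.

d_min ≈ 0.18

For two independent groups of n = 303 each: d_min = (z_{α} + z_β)·√(2/n).
z-sum = 1.645 + 0.524 = 2.169.
d_min = 2.169 × √(2/303) = 2.169 × 0.0812 = 0.176.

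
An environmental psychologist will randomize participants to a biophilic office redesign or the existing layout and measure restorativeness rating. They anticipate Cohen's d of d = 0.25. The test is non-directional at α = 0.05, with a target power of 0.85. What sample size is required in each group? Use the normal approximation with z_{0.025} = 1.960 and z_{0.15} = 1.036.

For two independent groups with equal n: n = 2·((z_{α/2} + z_β) / d)².
z_{α/2} + z_β = 1.960 + 1.036 = 2.996.
n = 2 × (2.996 / 0.25)² = 2 × 11.984² = 2 × 143.62 = 287.2.
Round up to the next whole participant.

n = 288 per group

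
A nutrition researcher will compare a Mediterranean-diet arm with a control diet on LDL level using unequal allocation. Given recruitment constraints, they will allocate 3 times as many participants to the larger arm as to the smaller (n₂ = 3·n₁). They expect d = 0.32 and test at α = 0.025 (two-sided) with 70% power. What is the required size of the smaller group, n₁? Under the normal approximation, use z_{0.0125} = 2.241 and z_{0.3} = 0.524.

With allocation ratio k = n₂/n₁ = 3, Var(x̄₁−x̄₂) = σ²(1/n₁ + 1/(k·n₁)) = σ²·(k+1)/(k·n₁).
So n₁ = (1 + 1/k)·((z_{α/2} + z_β)/d)² = 1.333 × (2.765/0.32)².
n₁ = 1.333 × 74.66 = 99.5.
Round up: n₁ = 100, giving n₂ = 3 × 100 = 300.

n₁ = 100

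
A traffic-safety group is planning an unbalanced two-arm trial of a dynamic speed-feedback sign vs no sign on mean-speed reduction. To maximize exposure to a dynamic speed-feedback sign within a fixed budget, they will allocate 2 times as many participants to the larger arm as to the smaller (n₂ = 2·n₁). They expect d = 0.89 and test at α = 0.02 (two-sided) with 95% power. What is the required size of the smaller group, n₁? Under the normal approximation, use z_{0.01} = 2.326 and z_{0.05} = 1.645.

With allocation ratio k = n₂/n₁ = 2, Var(x̄₁−x̄₂) = σ²(1/n₁ + 1/(k·n₁)) = σ²·(k+1)/(k·n₁).
So n₁ = (1 + 1/k)·((z_{α/2} + z_β)/d)² = 1.500 × (3.971/0.89)².
n₁ = 1.500 × 19.91 = 29.9.
Round up: n₁ = 30, giving n₂ = 2 × 30 = 60.

n₁ = 30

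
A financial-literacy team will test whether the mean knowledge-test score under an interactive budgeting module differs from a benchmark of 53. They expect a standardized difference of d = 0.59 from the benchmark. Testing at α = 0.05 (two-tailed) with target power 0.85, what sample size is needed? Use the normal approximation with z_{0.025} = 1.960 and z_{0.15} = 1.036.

For a one-sample test: n = ((z_{α/2} + z_β) / d)².
z_{α/2} + z_β = 1.960 + 1.036 = 2.996.
n = (2.996 / 0.59)² = 5.078² = 25.79.
Round up.

n = 26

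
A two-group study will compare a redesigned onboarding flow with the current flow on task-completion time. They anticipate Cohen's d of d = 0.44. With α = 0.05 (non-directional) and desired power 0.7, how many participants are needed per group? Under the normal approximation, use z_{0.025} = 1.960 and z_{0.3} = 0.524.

For two independent groups with equal n: n = 2·((z_{α/2} + z_β) / d)².
z_{α/2} + z_β = 1.960 + 0.524 = 2.484.
n = 2 × (2.484 / 0.44)² = 2 × 5.645² = 2 × 31.87 = 63.7.
Round up to the next whole participant.

n = 64 per group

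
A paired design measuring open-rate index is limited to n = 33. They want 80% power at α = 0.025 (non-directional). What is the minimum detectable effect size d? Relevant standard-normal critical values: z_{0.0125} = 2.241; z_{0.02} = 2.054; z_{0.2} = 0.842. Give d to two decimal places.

For a single sample (or paired design) of n = 33: d_min = (z_{α/2} + z_β)/√n.
z-sum = 2.241 + 0.842 = 3.083.
d_min = 3.083 / √33 = 3.083 / 5.745 = 0.537.

d_min ≈ 0.54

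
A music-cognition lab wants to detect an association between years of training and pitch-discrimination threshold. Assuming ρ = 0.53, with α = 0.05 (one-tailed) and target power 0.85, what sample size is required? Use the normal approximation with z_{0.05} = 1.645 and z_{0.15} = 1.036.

Fisher's z: C = ½·ln((1+r)/(1−r)) = ½·ln(3.2553) = 0.5901.
n = ((z_{α} + z_β)/C)² + 3.
(1.645 + 1.036) / 0.5901 = 2.681 / 0.5901 = 4.543.
n = 4.543² + 3 = 20.64 + 3 = 23.6.
Round up.

n = 24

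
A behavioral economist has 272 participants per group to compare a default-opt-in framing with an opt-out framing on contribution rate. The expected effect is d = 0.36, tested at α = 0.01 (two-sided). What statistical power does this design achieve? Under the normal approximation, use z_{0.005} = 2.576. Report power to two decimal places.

power ≈ 0.95

For two equal groups, power = Φ(d·√(n/2) − z_{α/2}).
d·√(n/2) = 0.36 × √(272/2) = 0.36 × 11.662 = 4.198.
z_β = 4.198 − 2.576 = 1.622.
Power = Φ(1.622) = 0.948.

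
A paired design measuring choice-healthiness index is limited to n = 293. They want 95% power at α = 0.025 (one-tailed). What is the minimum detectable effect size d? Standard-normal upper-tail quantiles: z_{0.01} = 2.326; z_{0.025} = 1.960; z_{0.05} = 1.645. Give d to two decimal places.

For a single sample (or paired design) of n = 293: d_min = (z_{α} + z_β)/√n.
z-sum = 1.960 + 1.645 = 3.605.
d_min = 3.605 / √293 = 3.605 / 17.117 = 0.211.

d_min ≈ 0.21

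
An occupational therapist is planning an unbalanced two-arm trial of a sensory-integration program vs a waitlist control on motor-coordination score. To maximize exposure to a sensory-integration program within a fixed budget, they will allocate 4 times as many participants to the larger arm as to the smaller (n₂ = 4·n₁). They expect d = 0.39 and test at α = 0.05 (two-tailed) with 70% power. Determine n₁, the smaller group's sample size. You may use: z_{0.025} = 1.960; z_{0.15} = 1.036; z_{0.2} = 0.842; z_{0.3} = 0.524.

With allocation ratio k = n₂/n₁ = 4, Var(x̄₁−x̄₂) = σ²(1/n₁ + 1/(k·n₁)) = σ²·(k+1)/(k·n₁).
So n₁ = (1 + 1/k)·((z_{α/2} + z_β)/d)² = 1.250 × (2.484/0.39)².
n₁ = 1.250 × 40.57 = 50.7.
Round up: n₁ = 51, giving n₂ = 4 × 51 = 204.

n₁ = 51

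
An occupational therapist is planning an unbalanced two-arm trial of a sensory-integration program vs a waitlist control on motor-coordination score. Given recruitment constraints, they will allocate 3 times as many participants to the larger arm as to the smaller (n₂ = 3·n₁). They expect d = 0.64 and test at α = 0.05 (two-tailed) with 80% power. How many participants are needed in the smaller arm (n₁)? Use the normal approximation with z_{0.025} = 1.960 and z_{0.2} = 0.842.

n₁ = 26

With allocation ratio k = n₂/n₁ = 3, Var(x̄₁−x̄₂) = σ²(1/n₁ + 1/(k·n₁)) = σ²·(k+1)/(k·n₁).
So n₁ = (1 + 1/k)·((z_{α/2} + z_β)/d)² = 1.333 × (2.802/0.64)².
n₁ = 1.333 × 19.17 = 25.6.
Round up: n₁ = 26, giving n₂ = 3 × 26 = 78.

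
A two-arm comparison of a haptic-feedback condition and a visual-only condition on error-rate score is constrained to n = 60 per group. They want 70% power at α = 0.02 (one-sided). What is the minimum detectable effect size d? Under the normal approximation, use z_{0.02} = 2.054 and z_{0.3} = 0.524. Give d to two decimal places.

For two independent groups of n = 60 each: d_min = (z_{α} + z_β)·√(2/n).
z-sum = 2.054 + 0.524 = 2.578.
d_min = 2.578 × √(2/60) = 2.578 × 0.1826 = 0.471.

d_min ≈ 0.47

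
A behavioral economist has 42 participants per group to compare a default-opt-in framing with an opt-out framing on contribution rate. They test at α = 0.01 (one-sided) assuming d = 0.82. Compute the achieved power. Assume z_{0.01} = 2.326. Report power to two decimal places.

For two equal groups, power = Φ(d·√(n/2) − z_{α}).
d·√(n/2) = 0.82 × √(42/2) = 0.82 × 4.583 = 3.758.
z_β = 3.758 − 2.326 = 1.432.
Power = Φ(1.432) = 0.924.

power ≈ 0.92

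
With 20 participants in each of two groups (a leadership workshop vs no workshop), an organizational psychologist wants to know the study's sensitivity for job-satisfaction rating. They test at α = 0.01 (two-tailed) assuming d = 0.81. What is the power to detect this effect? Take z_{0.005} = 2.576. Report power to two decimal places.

power ≈ 0.49

For two equal groups, power = Φ(d·√(n/2) − z_{α/2}).
d·√(n/2) = 0.81 × √(20/2) = 0.81 × 3.162 = 2.561.
z_β = 2.561 − 2.576 = -0.015.
Power = Φ(-0.015) = 0.494.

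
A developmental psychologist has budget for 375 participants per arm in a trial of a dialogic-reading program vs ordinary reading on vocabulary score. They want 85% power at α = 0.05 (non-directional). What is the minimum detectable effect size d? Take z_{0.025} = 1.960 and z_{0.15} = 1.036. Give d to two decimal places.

For two independent groups of n = 375 each: d_min = (z_{α/2} + z_β)·√(2/n).
z-sum = 1.960 + 1.036 = 2.996.
d_min = 2.996 × √(2/375) = 2.996 × 0.0730 = 0.219.

d_min ≈ 0.22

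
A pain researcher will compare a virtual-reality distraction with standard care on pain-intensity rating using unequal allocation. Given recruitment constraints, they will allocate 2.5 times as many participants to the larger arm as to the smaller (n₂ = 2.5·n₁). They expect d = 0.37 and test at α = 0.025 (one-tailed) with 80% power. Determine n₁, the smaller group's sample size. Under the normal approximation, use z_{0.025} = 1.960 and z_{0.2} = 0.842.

With allocation ratio k = n₂/n₁ = 2.5, Var(x̄₁−x̄₂) = σ²(1/n₁ + 1/(k·n₁)) = σ²·(k+1)/(k·n₁).
So n₁ = (1 + 1/k)·((z_{α} + z_β)/d)² = 1.400 × (2.802/0.37)².
n₁ = 1.400 × 57.35 = 80.3.
Round up: n₁ = 81, giving n₂ = ⌈2.5 × 81⌉ = ⌈202.5⌉ = 203.

n₁ = 81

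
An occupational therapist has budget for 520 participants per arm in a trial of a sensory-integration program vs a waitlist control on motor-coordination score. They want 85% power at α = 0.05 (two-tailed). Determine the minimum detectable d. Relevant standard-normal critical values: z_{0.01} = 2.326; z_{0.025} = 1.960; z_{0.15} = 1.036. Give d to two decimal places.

d_min ≈ 0.19

For two independent groups of n = 520 each: d_min = (z_{α/2} + z_β)·√(2/n).
z-sum = 1.960 + 1.036 = 2.996.
d_min = 2.996 × √(2/520) = 2.996 × 0.0620 = 0.186.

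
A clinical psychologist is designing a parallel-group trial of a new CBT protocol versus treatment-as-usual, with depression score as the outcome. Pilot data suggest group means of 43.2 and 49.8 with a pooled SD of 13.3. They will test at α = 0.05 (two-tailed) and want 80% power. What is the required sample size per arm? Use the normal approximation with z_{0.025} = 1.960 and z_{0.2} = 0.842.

Cohen's d = |M₁ − M₂| / SD_pooled = |43.2 − 49.8| / 13.3 = 6.6 / 13.3 = 0.496.
For two independent groups with equal n: n = 2·((z_{α/2} + z_β) / d)².
z_{α/2} + z_β = 1.960 + 0.842 = 2.802.
n = 2 × (2.802 / 0.496)² = 2 × 5.649² = 2 × 31.91 = 63.8.
Round up to the next whole participant.

n = 64 per group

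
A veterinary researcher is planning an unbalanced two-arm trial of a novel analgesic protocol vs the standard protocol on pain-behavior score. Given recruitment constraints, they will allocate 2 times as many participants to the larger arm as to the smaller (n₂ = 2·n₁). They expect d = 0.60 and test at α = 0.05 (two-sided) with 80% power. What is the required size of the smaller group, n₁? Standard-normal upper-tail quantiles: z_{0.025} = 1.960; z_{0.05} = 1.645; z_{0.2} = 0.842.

With allocation ratio k = n₂/n₁ = 2, Var(x̄₁−x̄₂) = σ²(1/n₁ + 1/(k·n₁)) = σ²·(k+1)/(k·n₁).
So n₁ = (1 + 1/k)·((z_{α/2} + z_β)/d)² = 1.500 × (2.802/0.60)².
n₁ = 1.500 × 21.81 = 32.7.
Round up: n₁ = 33, giving n₂ = 2 × 33 = 66.

n₁ = 33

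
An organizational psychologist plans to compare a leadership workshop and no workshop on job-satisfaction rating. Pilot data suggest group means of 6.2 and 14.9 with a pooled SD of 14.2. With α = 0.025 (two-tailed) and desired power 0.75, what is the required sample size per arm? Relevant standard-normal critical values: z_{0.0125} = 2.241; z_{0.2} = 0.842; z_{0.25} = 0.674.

n = 46 per group

Cohen's d = |M₁ − M₂| / SD_pooled = |6.2 − 14.9| / 14.2 = 8.7 / 14.2 = 0.613.
For two independent groups with equal n: n = 2·((z_{α/2} + z_β) / d)².
z_{α/2} + z_β = 2.241 + 0.674 = 2.915.
n = 2 × (2.915 / 0.613)² = 2 × 4.755² = 2 × 22.61 = 45.2.
Round up to the next whole participant.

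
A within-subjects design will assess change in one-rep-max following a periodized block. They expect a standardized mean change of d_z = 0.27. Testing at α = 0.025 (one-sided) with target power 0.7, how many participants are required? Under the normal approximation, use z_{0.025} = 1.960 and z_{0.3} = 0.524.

For a paired (one-sample on differences) test: n = ((z_{α} + z_β) / d)².
z_{α} + z_β = 1.960 + 0.524 = 2.484.
n = (2.484 / 0.27)² = 9.200² = 84.64.
Round up.

n = 85 pairs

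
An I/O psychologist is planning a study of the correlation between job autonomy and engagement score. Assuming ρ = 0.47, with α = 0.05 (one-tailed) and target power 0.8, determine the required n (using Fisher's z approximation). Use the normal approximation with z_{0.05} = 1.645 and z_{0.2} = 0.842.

n = 27

Fisher's z: C = ½·ln((1+r)/(1−r)) = ½·ln(2.7736) = 0.5101.
n = ((z_{α} + z_β)/C)² + 3.
(1.645 + 0.842) / 0.5101 = 2.487 / 0.5101 = 4.876.
n = 4.876² + 3 = 23.77 + 3 = 26.8.
Round up.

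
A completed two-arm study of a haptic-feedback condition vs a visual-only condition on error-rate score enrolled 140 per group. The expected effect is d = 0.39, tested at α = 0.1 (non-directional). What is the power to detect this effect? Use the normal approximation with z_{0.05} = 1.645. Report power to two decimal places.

For two equal groups, power = Φ(d·√(n/2) − z_{α/2}).
d·√(n/2) = 0.39 × √(140/2) = 0.39 × 8.367 = 3.263.
z_β = 3.263 − 1.645 = 1.618.
Power = Φ(1.618) = 0.947.

power ≈ 0.95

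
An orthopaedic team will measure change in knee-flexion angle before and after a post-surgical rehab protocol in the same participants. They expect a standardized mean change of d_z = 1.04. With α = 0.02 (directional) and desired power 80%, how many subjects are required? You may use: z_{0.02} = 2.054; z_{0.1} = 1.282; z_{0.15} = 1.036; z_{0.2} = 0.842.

n = 8 pairs

For a paired (one-sample on differences) test: n = ((z_{α} + z_β) / d)².
z_{α} + z_β = 2.054 + 0.842 = 2.896.
n = (2.896 / 1.04)² = 2.785² = 7.75.
Round up.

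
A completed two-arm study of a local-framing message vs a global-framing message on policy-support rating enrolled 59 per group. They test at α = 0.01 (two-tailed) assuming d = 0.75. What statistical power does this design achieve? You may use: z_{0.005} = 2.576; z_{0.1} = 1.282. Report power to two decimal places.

For two equal groups, power = Φ(d·√(n/2) − z_{α/2}).
d·√(n/2) = 0.75 × √(59/2) = 0.75 × 5.431 = 4.074.
z_β = 4.074 − 2.576 = 1.498.
Power = Φ(1.498) = 0.933.

power ≈ 0.93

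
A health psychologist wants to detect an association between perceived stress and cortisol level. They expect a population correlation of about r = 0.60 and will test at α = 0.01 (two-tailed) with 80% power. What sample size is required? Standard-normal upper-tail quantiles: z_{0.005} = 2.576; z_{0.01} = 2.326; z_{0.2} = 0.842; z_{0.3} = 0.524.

Fisher's z: C = ½·ln((1+r)/(1−r)) = ½·ln(4.0000) = 0.6931.
n = ((z_{α/2} + z_β)/C)² + 3.
(2.576 + 0.842) / 0.6931 = 3.418 / 0.6931 = 4.931.
n = 4.931² + 3 = 24.32 + 3 = 27.3.
Round up.

n = 28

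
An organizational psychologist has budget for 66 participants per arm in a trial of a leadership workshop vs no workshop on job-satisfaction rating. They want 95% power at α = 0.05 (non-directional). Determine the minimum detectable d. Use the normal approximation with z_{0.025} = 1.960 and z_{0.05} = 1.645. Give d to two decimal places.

For two independent groups of n = 66 each: d_min = (z_{α/2} + z_β)·√(2/n).
z-sum = 1.960 + 1.645 = 3.605.
d_min = 3.605 × √(2/66) = 3.605 × 0.1741 = 0.628.

d_min ≈ 0.63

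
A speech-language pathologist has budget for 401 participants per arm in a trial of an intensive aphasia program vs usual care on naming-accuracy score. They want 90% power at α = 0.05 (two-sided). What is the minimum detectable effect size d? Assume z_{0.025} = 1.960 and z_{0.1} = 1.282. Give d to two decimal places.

For two independent groups of n = 401 each: d_min = (z_{α/2} + z_β)·√(2/n).
z-sum = 1.960 + 1.282 = 3.242.
d_min = 3.242 × √(2/401) = 3.242 × 0.0706 = 0.229.

d_min ≈ 0.23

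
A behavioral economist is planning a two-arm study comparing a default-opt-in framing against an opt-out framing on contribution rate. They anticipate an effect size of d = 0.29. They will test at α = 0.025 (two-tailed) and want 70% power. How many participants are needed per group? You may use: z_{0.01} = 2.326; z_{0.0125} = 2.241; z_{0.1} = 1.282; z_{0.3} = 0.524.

n = 182 per group

For two independent groups with equal n: n = 2·((z_{α/2} + z_β) / d)².
z_{α/2} + z_β = 2.241 + 0.524 = 2.765.
n = 2 × (2.765 / 0.29)² = 2 × 9.534² = 2 × 90.91 = 181.8.
Round up to the next whole participant.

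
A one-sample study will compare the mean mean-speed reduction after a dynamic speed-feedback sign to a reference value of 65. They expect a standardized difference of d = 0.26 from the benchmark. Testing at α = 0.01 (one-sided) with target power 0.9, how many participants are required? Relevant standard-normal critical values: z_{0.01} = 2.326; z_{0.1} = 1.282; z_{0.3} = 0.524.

For a one-sample test: n = ((z_{α} + z_β) / d)².
z_{α} + z_β = 2.326 + 1.282 = 3.608.
n = (3.608 / 0.26)² = 13.877² = 192.57.
Round up.

n = 193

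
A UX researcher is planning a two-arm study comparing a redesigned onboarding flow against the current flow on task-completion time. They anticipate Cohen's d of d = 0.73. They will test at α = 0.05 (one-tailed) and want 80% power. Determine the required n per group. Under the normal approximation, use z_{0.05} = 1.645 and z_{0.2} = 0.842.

For two independent groups with equal n: n = 2·((z_{α} + z_β) / d)².
z_{α} + z_β = 1.645 + 0.842 = 2.487.
n = 2 × (2.487 / 0.73)² = 2 × 3.407² = 2 × 11.61 = 23.2.
Round up to the next whole participant.

n = 24 per group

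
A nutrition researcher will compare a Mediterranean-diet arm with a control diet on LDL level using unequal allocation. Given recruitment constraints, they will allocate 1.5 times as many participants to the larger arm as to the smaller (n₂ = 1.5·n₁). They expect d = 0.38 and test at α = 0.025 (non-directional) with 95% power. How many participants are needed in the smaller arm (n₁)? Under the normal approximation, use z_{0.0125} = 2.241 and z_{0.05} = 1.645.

With allocation ratio k = n₂/n₁ = 1.5, Var(x̄₁−x̄₂) = σ²(1/n₁ + 1/(k·n₁)) = σ²·(k+1)/(k·n₁).
So n₁ = (1 + 1/k)·((z_{α/2} + z_β)/d)² = 1.667 × (3.886/0.38)².
n₁ = 1.667 × 104.58 = 174.3.
Round up: n₁ = 175, giving n₂ = ⌈1.5 × 175⌉ = ⌈262.5⌉ = 263.

n₁ = 175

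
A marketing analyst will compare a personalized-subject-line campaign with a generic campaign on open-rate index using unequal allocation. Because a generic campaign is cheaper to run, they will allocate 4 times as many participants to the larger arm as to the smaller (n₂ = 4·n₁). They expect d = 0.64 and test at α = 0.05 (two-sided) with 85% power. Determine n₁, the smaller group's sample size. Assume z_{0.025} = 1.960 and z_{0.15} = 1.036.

n₁ = 28

With allocation ratio k = n₂/n₁ = 4, Var(x̄₁−x̄₂) = σ²(1/n₁ + 1/(k·n₁)) = σ²·(k+1)/(k·n₁).
So n₁ = (1 + 1/k)·((z_{α/2} + z_β)/d)² = 1.250 × (2.996/0.64)².
n₁ = 1.250 × 21.91 = 27.4.
Round up: n₁ = 28, giving n₂ = 4 × 28 = 112.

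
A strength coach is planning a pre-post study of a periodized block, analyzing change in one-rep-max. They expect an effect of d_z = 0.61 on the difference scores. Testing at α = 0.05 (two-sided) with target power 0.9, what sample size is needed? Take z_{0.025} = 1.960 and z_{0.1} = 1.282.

For a paired (one-sample on differences) test: n = ((z_{α/2} + z_β) / d)².
z_{α/2} + z_β = 1.960 + 1.282 = 3.242.
n = (3.242 / 0.61)² = 5.315² = 28.25.
Round up.

n = 29 pairs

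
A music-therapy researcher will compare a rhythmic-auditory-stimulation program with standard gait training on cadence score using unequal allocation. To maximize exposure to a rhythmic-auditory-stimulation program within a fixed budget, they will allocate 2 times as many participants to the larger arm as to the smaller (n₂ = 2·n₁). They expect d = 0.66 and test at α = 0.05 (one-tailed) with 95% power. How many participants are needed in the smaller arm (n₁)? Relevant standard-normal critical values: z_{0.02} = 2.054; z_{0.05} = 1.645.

n₁ = 38

With allocation ratio k = n₂/n₁ = 2, Var(x̄₁−x̄₂) = σ²(1/n₁ + 1/(k·n₁)) = σ²·(k+1)/(k·n₁).
So n₁ = (1 + 1/k)·((z_{α} + z_β)/d)² = 1.500 × (3.290/0.66)².
n₁ = 1.500 × 24.85 = 37.3.
Round up: n₁ = 38, giving n₂ = 2 × 38 = 76.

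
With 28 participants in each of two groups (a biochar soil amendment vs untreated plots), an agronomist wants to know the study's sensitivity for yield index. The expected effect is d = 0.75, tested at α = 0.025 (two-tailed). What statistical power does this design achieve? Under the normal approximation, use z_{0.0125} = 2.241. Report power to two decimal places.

power ≈ 0.71

For two equal groups, power = Φ(d·√(n/2) − z_{α/2}).
d·√(n/2) = 0.75 × √(28/2) = 0.75 × 3.742 = 2.806.
z_β = 2.806 − 2.241 = 0.565.
Power = Φ(0.565) = 0.714.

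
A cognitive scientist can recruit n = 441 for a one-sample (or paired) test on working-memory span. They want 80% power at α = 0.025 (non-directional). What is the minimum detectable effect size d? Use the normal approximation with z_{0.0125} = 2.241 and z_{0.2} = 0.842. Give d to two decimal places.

For a single sample (or paired design) of n = 441: d_min = (z_{α/2} + z_β)/√n.
z-sum = 2.241 + 0.842 = 3.083.
d_min = 3.083 / √441 = 3.083 / 21.000 = 0.147.

d_min ≈ 0.15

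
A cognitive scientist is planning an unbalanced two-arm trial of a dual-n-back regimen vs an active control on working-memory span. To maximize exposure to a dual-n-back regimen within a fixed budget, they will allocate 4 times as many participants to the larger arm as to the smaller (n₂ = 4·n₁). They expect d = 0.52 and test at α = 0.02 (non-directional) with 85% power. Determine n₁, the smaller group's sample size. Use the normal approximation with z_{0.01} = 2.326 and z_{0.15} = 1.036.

n₁ = 53

With allocation ratio k = n₂/n₁ = 4, Var(x̄₁−x̄₂) = σ²(1/n₁ + 1/(k·n₁)) = σ²·(k+1)/(k·n₁).
So n₁ = (1 + 1/k)·((z_{α/2} + z_β)/d)² = 1.250 × (3.362/0.52)².
n₁ = 1.250 × 41.80 = 52.3.
Round up: n₁ = 53, giving n₂ = 4 × 53 = 212.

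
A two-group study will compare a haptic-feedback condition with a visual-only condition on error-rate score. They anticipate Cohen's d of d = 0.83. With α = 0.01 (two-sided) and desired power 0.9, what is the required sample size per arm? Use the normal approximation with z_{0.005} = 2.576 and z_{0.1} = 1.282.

n = 44 per group

For two independent groups with equal n: n = 2·((z_{α/2} + z_β) / d)².
z_{α/2} + z_β = 2.576 + 1.282 = 3.858.
n = 2 × (3.858 / 0.83)² = 2 × 4.648² = 2 × 21.61 = 43.2.
Round up to the next whole participant.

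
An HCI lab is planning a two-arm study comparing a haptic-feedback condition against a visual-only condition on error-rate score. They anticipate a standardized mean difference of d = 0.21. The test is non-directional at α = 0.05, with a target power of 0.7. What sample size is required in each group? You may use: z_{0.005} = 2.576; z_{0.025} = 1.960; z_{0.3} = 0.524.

For two independent groups with equal n: n = 2·((z_{α/2} + z_β) / d)².
z_{α/2} + z_β = 1.960 + 0.524 = 2.484.
n = 2 × (2.484 / 0.21)² = 2 × 11.829² = 2 × 139.92 = 279.8.
Round up to the next whole participant.

n = 280 per group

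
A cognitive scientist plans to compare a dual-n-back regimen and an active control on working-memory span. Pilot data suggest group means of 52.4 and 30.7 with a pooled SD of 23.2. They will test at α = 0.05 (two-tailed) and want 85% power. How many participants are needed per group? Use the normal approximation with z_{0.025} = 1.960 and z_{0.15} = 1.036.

n = 21 per group

Cohen's d = |M₁ − M₂| / SD_pooled = |52.4 − 30.7| / 23.2 = 21.7 / 23.2 = 0.935.
For two independent groups with equal n: n = 2·((z_{α/2} + z_β) / d)².
z_{α/2} + z_β = 1.960 + 1.036 = 2.996.
n = 2 × (2.996 / 0.935)² = 2 × 3.204² = 2 × 10.27 = 20.5.
Round up to the next whole participant.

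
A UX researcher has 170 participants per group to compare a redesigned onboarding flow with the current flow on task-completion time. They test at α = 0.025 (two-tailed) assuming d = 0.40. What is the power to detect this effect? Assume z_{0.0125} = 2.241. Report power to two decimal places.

power ≈ 0.93

For two equal groups, power = Φ(d·√(n/2) − z_{α/2}).
d·√(n/2) = 0.40 × √(170/2) = 0.40 × 9.220 = 3.688.
z_β = 3.688 − 2.241 = 1.447.
Power = Φ(1.447) = 0.926.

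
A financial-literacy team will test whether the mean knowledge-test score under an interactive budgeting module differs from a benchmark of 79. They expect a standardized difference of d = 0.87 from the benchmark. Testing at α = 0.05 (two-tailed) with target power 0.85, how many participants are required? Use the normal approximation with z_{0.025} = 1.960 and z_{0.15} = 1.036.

n = 12

For a one-sample test: n = ((z_{α/2} + z_β) / d)².
z_{α/2} + z_β = 1.960 + 1.036 = 2.996.
n = (2.996 / 0.87)² = 3.444² = 11.86.
Round up.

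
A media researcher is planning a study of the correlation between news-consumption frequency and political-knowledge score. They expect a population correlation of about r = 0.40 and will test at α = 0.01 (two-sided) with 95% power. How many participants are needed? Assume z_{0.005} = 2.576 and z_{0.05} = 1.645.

Fisher's z: C = ½·ln((1+r)/(1−r)) = ½·ln(2.3333) = 0.4236.
n = ((z_{α/2} + z_β)/C)² + 3.
(2.576 + 1.645) / 0.4236 = 4.221 / 0.4236 = 9.965.
n = 9.965² + 3 = 99.29 + 3 = 102.3.
Round up.

n = 103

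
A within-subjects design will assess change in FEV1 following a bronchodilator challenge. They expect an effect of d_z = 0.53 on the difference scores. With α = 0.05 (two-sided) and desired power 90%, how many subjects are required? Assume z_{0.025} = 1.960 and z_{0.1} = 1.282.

n = 38 pairs

For a paired (one-sample on differences) test: n = ((z_{α/2} + z_β) / d)².
z_{α/2} + z_β = 1.960 + 1.282 = 3.242.
n = (3.242 / 0.53)² = 6.117² = 37.42.
Round up.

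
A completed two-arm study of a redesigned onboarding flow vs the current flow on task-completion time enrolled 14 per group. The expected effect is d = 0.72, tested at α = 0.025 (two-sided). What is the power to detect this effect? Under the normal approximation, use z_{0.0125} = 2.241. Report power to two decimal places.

power ≈ 0.37

For two equal groups, power = Φ(d·√(n/2) − z_{α/2}).
d·√(n/2) = 0.72 × √(14/2) = 0.72 × 2.646 = 1.905.
z_β = 1.905 − 2.241 = -0.336.
Power = Φ(-0.336) = 0.368.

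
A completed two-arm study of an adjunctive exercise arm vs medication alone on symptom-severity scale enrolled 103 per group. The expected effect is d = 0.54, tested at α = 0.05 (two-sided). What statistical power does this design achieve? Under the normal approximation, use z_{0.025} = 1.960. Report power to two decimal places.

power ≈ 0.97

For two equal groups, power = Φ(d·√(n/2) − z_{α/2}).
d·√(n/2) = 0.54 × √(103/2) = 0.54 × 7.176 = 3.875.
z_β = 3.875 − 1.960 = 1.915.
Power = Φ(1.915) = 0.972.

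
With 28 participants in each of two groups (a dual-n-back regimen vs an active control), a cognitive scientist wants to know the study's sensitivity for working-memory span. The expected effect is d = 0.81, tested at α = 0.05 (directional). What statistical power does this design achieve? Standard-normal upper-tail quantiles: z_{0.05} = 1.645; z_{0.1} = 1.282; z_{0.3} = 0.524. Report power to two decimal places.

power ≈ 0.92

For two equal groups, power = Φ(d·√(n/2) − z_{α}).
d·√(n/2) = 0.81 × √(28/2) = 0.81 × 3.742 = 3.031.
z_β = 3.031 − 1.645 = 1.386.
Power = Φ(1.386) = 0.917.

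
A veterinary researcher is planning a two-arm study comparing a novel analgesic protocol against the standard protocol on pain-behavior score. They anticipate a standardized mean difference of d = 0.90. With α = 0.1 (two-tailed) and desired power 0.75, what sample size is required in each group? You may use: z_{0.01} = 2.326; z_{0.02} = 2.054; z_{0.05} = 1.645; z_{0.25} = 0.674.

n = 14 per group

For two independent groups with equal n: n = 2·((z_{α/2} + z_β) / d)².
z_{α/2} + z_β = 1.645 + 0.674 = 2.319.
n = 2 × (2.319 / 0.90)² = 2 × 2.577² = 2 × 6.64 = 13.3.
Round up to the next whole participant.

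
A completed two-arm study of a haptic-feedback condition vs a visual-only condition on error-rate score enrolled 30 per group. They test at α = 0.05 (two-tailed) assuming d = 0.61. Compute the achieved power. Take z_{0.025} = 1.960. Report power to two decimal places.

For two equal groups, power = Φ(d·√(n/2) − z_{α/2}).
d·√(n/2) = 0.61 × √(30/2) = 0.61 × 3.873 = 2.363.
z_β = 2.363 − 1.960 = 0.403.
Power = Φ(0.403) = 0.656.

power ≈ 0.66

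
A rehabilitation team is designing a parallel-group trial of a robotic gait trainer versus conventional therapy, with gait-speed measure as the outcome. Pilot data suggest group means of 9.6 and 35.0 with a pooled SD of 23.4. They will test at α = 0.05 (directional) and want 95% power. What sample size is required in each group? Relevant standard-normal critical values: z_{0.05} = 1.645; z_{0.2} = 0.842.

Cohen's d = |M₁ − M₂| / SD_pooled = |9.6 − 35.0| / 23.4 = 25.4 / 23.4 = 1.085.
For two independent groups with equal n: n = 2·((z_{α} + z_β) / d)².
z_{α} + z_β = 1.645 + 1.645 = 3.290.
n = 2 × (3.290 / 1.085)² = 2 × 3.032² = 2 × 9.19 = 18.4.
Round up to the next whole participant.

n = 19 per group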